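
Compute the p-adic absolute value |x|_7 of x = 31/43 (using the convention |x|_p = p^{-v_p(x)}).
|31/43|_7 = 1

Step 1 — compute v_7(x) by factoring powers of 7 out of the numerator and denominator: v_7(31/43) = 0. Step 2 — apply |x|_p = p^{-v_p(x)} = 7^{0} = 1.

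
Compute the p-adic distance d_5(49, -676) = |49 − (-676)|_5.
d_5(49, -676) = 1/25

Step 1 — x − y = 49 − (-676) = 725. Step 2 — v_5(725) = 2 (factor: 725 = (5^2 · 29); the sign does not affect v_p). Step 3 — |x − y|_5 = 5^{-2} = 1/25.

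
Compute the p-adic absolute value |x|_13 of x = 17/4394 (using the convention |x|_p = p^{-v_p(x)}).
|17/4394|_13 = 2197

Step 1 — compute v_13(x) by factoring powers of 13 out of the numerator and denominator: v_13(17/4394) = -3. Step 2 — apply |x|_p = p^{-v_p(x)} = 13^{3} = 2197.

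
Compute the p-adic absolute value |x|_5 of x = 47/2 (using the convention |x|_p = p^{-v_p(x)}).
|47/2|_5 = 1

Step 1 — compute v_5(x) by factoring powers of 5 out of the numerator and denominator: v_5(47/2) = 0. Step 2 — apply |x|_p = p^{-v_p(x)} = 5^{0} = 1.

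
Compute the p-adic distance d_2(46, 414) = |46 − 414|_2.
d_2(46, 414) = 1/16

Step 1 — x − y = 46 − 414 = -368. Step 2 — v_2(-368) = 4 (factor: -368 = −(2^4 · 23); the sign does not affect v_p). Step 3 — |x − y|_2 = 2^{-4} = 1/16.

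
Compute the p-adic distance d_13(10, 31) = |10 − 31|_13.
d_13(10, 31) = 1

Step 1 — x − y = 10 − 31 = -21. Step 2 — v_13(-21) = 0 (factor: -21 = −(13^0 · 21); the sign does not affect v_p). Step 3 — |x − y|_13 = 13^{0} = 1.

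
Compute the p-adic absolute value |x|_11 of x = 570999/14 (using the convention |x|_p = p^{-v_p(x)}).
|570999/14|_11 = 1/14641

Step 1 — compute v_11(x) by factoring powers of 11 out of the numerator and denominator: v_11(570999/14) = 4. Step 2 — apply |x|_p = p^{-v_p(x)} = 11^{-4} = 1/14641.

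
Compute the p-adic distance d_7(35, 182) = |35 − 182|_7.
d_7(35, 182) = 1/49

Step 1 — x − y = 35 − 182 = -147. Step 2 — v_7(-147) = 2 (factor: -147 = −(7^2 · 3); the sign does not affect v_p). Step 3 — |x − y|_7 = 7^{-2} = 1/49.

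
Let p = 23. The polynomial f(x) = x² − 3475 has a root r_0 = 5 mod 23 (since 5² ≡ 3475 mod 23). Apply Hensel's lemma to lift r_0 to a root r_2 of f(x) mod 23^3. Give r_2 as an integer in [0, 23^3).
r_2 = 6698 (mod 12167)

Hensel's recurrence: r_{i+1} = r_i − f(r_i)·(f′(r_i))^{-1} mod 23^{i+2}, with f′(x) = 2x. Iterate:
  r_0 = 5 (mod 23)
  r_1 = 350 (mod 529)
  r_2 = 6698 (mod 12167)
Final: r_2 = 6698, and one checks f(r_2) ≡ 0 mod 23^3.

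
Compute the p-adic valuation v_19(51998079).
v_19(51998079) = 5

v_19(n) is the largest exponent k such that 19^k divides n. Factor out: 51998079 = 19^5 · 21. (Sign doesn't affect v_p.) So v_19(51998079) = 5.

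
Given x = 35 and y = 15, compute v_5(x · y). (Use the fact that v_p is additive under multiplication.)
v_5(525) = 2

v_p(x) = 1 (factor: 35 = 5^1 · 7); v_p(y) = 1 (factor: 15 = 5^1 · 3). Additivity: v_p(xy) = v_p(x) + v_p(y) = 1 + 1 = 2. (Direct check: xy = 525 = 5^2 · (21).)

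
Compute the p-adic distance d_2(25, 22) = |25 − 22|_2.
d_2(25, 22) = 1

Step 1 — x − y = 25 − 22 = 3. Step 2 — v_2(3) = 0 (factor: 3 = (2^0 · 3); the sign does not affect v_p). Step 3 — |x − y|_2 = 2^{0} = 1.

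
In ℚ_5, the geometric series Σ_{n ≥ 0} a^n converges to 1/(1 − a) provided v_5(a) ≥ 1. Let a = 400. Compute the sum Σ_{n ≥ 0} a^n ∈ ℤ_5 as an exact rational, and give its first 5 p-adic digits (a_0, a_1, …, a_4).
Σ a^n = 1/(1 − a) = -1/399;  first 5 digits = (1, 0, 1, 3, 1)

v_5(a) = 2 ≥ 1, so the series converges in ℤ_5 to 1/(1 − a) = 1/(1 − 400) = -1/399. Expand this rational in ℤ_5: compute digits iteratively via d_i = x_i mod 5, x_{i+1} = (x_i − d_i)/5. The first 5 digits are (1, 0, 1, 3, 1).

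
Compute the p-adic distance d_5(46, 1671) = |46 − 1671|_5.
d_5(46, 1671) = 1/125

Step 1 — x − y = 46 − 1671 = -1625. Step 2 — v_5(-1625) = 3 (factor: -1625 = −(5^3 · 13); the sign does not affect v_p). Step 3 — |x − y|_5 = 5^{-3} = 1/125.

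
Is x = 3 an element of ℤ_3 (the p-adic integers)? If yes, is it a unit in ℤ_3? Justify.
x ∈ ℤ_3 but not a unit; v_3(x) = 1 > 0

ℤ_3 = {x ∈ ℚ_3 : v_3(x) ≥ 0} and ℤ_3^× = {x ∈ ℤ_3 : v_3(x) = 0}. Here v_3(3) = v_3(num) − v_3(den) = 1; compare against these criteria.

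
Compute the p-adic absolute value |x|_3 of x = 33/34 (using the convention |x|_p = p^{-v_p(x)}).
|33/34|_3 = 1/3

Step 1 — compute v_3(x) by factoring powers of 3 out of the numerator and denominator: v_3(33/34) = 1. Step 2 — apply |x|_p = p^{-v_p(x)} = 3^{-1} = 1/3.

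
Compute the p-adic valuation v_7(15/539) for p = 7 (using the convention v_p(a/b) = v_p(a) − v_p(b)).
v_7(15/539) = -2

Factor powers of 7 from the numerator and denominator of the reduced fraction: 15 = 7^0 · 15 and 539 = 7^2 · 11. Apply v_p(a/b) = v_p(a) − v_p(b): v_7(15/539) = 0 − 2 = -2.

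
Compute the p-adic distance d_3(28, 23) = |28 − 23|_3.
d_3(28, 23) = 1

Step 1 — x − y = 28 − 23 = 5. Step 2 — v_3(5) = 0 (factor: 5 = (3^0 · 5); the sign does not affect v_p). Step 3 — |x − y|_3 = 3^{0} = 1.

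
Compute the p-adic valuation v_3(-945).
v_3(-945) = 3

v_3(n) is the largest exponent k such that 3^k divides n. Factor out: -945 = -3^3 · 35. (Sign doesn't affect v_p.) So v_3(-945) = 3.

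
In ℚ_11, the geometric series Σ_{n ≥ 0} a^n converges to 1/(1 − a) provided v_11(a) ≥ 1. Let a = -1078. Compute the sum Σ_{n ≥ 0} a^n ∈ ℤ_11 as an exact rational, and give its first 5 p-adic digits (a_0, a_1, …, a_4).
Σ a^n = 1/(1 − a) = 1/1079;  first 5 digits = (1, 1, 3, 4, 9)

v_11(a) = 1 ≥ 1, so the series converges in ℤ_11 to 1/(1 − a) = 1/(1 − (-1078)) = 1/1079. Expand this rational in ℤ_11: compute digits iteratively via d_i = x_i mod 11, x_{i+1} = (x_i − d_i)/11. The first 5 digits are (1, 1, 3, 4, 9).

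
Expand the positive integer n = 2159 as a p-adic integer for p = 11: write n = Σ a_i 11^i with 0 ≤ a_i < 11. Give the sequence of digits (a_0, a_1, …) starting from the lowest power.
(a_0, a_1, …) = (3, 9, 6, 1)

Repeated division by 11 gives the digits low-to-high: 2159 = 3 + 9·11^1 + 6·11^2 + 1·11^3. Digit sequence: (3, 9, 6, 1).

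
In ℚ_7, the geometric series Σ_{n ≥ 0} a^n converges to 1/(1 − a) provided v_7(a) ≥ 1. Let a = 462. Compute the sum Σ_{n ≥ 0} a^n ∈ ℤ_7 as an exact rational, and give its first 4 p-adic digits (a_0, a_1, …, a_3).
Σ a^n = 1/(1 − a) = -1/461;  first 4 digits = (1, 3, 4, 6)

v_7(a) = 1 ≥ 1, so the series converges in ℤ_7 to 1/(1 − a) = 1/(1 − 462) = -1/461. Expand this rational in ℤ_7: compute digits iteratively via d_i = x_i mod 7, x_{i+1} = (x_i − d_i)/7. The first 4 digits are (1, 3, 4, 6).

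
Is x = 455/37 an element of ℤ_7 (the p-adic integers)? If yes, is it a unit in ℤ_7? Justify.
x ∈ ℤ_7 but not a unit; v_7(x) = 1 > 0

ℤ_7 = {x ∈ ℚ_7 : v_7(x) ≥ 0} and ℤ_7^× = {x ∈ ℤ_7 : v_7(x) = 0}. Here v_7(455/37) = v_7(num) − v_7(den) = 1; compare against these criteria.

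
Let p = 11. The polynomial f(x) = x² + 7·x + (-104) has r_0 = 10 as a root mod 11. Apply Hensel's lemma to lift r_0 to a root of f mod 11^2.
r_1 = 21 (mod 121)

Hensel: r_{i+1} = r_i − f(r_i)·(f′(r_i))^{-1} mod 11^{i+2}, f′(x) = 2x + 7. Iterate:
  r_0 = 10 (mod 11)
  r_1 = 21 (mod 121)
Final: r = 21 satisfies f(r) ≡ 0 mod 11^2.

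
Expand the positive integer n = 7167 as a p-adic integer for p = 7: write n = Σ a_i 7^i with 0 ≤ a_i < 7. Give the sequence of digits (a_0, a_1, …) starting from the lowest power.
(a_0, a_1, …) = (6, 1, 6, 6, 2)

Repeated division by 7 gives the digits low-to-high: 7167 = 6 + 1·7^1 + 6·7^2 + 6·7^3 + 2·7^4. Digit sequence: (6, 1, 6, 6, 2).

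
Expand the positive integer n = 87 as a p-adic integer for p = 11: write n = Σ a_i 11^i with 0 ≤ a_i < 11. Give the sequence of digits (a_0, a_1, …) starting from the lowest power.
(a_0, a_1, …) = (10, 7)

Repeated division by 11 gives the digits low-to-high: 87 = 10 + 7·11^1. Digit sequence: (10, 7).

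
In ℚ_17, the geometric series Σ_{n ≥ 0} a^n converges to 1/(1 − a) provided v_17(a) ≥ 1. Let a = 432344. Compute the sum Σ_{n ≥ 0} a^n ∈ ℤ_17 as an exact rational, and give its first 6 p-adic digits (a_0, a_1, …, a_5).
Σ a^n = 1/(1 − a) = -1/432343;  first 6 digits = (1, 0, 0, 3, 5, 0)

v_17(a) = 3 ≥ 1, so the series converges in ℤ_17 to 1/(1 − a) = 1/(1 − 432344) = -1/432343. Expand this rational in ℤ_17: compute digits iteratively via d_i = x_i mod 17, x_{i+1} = (x_i − d_i)/17. The first 6 digits are (1, 0, 0, 3, 5, 0).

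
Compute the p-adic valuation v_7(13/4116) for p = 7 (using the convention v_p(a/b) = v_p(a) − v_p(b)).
v_7(13/4116) = -3

Factor powers of 7 from the numerator and denominator of the reduced fraction: 13 = 7^0 · 13 and 4116 = 7^3 · 12. Apply v_p(a/b) = v_p(a) − v_p(b): v_7(13/4116) = 0 − 3 = -3.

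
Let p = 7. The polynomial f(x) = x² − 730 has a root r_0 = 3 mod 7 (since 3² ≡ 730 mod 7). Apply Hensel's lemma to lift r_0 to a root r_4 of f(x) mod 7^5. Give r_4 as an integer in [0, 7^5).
r_4 = 8151 (mod 16807)

Hensel's recurrence: r_{i+1} = r_i − f(r_i)·(f′(r_i))^{-1} mod 7^{i+2}, with f′(x) = 2x. Iterate:
  r_0 = 3 (mod 7)
  r_1 = 17 (mod 49)
  r_2 = 262 (mod 343)
  r_3 = 948 (mod 2401)
  r_4 = 8151 (mod 16807)
Final: r_4 = 8151, and one checks f(r_4) ≡ 0 mod 7^5.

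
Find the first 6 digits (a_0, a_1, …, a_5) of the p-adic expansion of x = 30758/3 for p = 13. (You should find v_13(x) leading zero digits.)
(a_0, …, a_5) = (0, 0, 0, 9, 4, 4)

v_13(30758/3) = 3, so a_0 = ... = a_2 = 0. Factor out: x = 13^3 · u with u = 14/3 a unit in ℤ_13. Expand u iteratively via a_{v+i} = u_i mod 13, u_{i+1} = (u_i − a_{v+i})/13:
  u_0 = 14/3;  a_3 = 9;  u_1 = (u_0 − 9)/13 = -1/3
  u_1 = -1/3;  a_4 = 4;  u_2 = (u_1 − 4)/13 = -1/3
  u_2 = -1/3;  a_5 = 4;  u_3 = (u_2 − 4)/13 = -1/3
Digits: (0, 0, 0, 9, 4, 4).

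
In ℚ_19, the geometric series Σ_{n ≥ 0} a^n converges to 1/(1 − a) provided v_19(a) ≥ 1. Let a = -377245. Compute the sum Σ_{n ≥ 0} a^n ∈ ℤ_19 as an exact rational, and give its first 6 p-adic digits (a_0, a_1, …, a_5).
Σ a^n = 1/(1 − a) = 1/377246;  first 6 digits = (1, 0, 0, 2, 16, 18)

v_19(a) = 3 ≥ 1, so the series converges in ℤ_19 to 1/(1 − a) = 1/(1 − (-377245)) = 1/377246. Expand this rational in ℤ_19: compute digits iteratively via d_i = x_i mod 19, x_{i+1} = (x_i − d_i)/19. The first 6 digits are (1, 0, 0, 2, 16, 18).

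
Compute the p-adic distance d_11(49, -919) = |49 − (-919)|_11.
d_11(49, -919) = 1/121

Step 1 — x − y = 49 − (-919) = 968. Step 2 — v_11(968) = 2 (factor: 968 = (11^2 · 8); the sign does not affect v_p). Step 3 — |x − y|_11 = 11^{-2} = 1/121.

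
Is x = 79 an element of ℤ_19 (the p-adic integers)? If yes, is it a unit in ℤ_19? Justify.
x ∈ ℤ_19^× (unit); v_19(x) = 0

ℤ_19 = {x ∈ ℚ_19 : v_19(x) ≥ 0} and ℤ_19^× = {x ∈ ℤ_19 : v_19(x) = 0}. Here v_19(79) = v_19(num) − v_19(den) = 0; compare against these criteria.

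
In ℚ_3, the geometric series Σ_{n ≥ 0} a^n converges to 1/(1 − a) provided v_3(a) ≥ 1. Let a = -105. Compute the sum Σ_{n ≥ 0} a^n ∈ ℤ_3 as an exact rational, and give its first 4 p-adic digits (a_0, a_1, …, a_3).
Σ a^n = 1/(1 − a) = 1/106;  first 4 digits = (1, 1, 1, 0)

v_3(a) = 1 ≥ 1, so the series converges in ℤ_3 to 1/(1 − a) = 1/(1 − (-105)) = 1/106. Expand this rational in ℤ_3: compute digits iteratively via d_i = x_i mod 3, x_{i+1} = (x_i − d_i)/3. The first 4 digits are (1, 1, 1, 0).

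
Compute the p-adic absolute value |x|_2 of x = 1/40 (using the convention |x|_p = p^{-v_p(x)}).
|1/40|_2 = 8

Step 1 — compute v_2(x) by factoring powers of 2 out of the numerator and denominator: v_2(1/40) = -3. Step 2 — apply |x|_p = p^{-v_p(x)} = 2^{3} = 8.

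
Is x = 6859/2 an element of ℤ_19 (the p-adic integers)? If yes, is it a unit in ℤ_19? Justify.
x ∈ ℤ_19 but not a unit; v_19(x) = 3 > 0

ℤ_19 = {x ∈ ℚ_19 : v_19(x) ≥ 0} and ℤ_19^× = {x ∈ ℤ_19 : v_19(x) = 0}. Here v_19(6859/2) = v_19(num) − v_19(den) = 3; compare against these criteria.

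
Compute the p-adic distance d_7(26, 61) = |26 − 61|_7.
d_7(26, 61) = 1/7

Step 1 — x − y = 26 − 61 = -35. Step 2 — v_7(-35) = 1 (factor: -35 = −(7^1 · 5); the sign does not affect v_p). Step 3 — |x − y|_7 = 7^{-1} = 1/7.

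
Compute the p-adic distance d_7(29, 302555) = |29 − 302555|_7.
d_7(29, 302555) = 1/16807

Step 1 — x − y = 29 − 302555 = -302526. Step 2 — v_7(-302526) = 5 (factor: -302526 = −(7^5 · 18); the sign does not affect v_p). Step 3 — |x − y|_7 = 7^{-5} = 1/16807.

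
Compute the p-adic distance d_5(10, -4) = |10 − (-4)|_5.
d_5(10, -4) = 1

Step 1 — x − y = 10 − (-4) = 14. Step 2 — v_5(14) = 0 (factor: 14 = (5^0 · 14); the sign does not affect v_p). Step 3 — |x − y|_5 = 5^{0} = 1.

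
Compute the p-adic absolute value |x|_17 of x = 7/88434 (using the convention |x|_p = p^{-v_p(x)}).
|7/88434|_17 = 4913

Step 1 — compute v_17(x) by factoring powers of 17 out of the numerator and denominator: v_17(7/88434) = -3. Step 2 — apply |x|_p = p^{-v_p(x)} = 17^{3} = 4913.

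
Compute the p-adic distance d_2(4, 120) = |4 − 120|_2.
d_2(4, 120) = 1/4

Step 1 — x − y = 4 − 120 = -116. Step 2 — v_2(-116) = 2 (factor: -116 = −(2^2 · 29); the sign does not affect v_p). Step 3 — |x − y|_2 = 2^{-2} = 1/4.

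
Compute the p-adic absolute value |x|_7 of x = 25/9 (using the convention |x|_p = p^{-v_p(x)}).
|25/9|_7 = 1

Step 1 — compute v_7(x) by factoring powers of 7 out of the numerator and denominator: v_7(25/9) = 0. Step 2 — apply |x|_p = p^{-v_p(x)} = 7^{0} = 1.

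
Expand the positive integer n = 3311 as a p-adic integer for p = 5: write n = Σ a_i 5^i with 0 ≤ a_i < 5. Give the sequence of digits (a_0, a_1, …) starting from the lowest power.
(a_0, a_1, …) = (1, 2, 2, 1, 0, 1)

Repeated division by 5 gives the digits low-to-high: 3311 = 1 + 2·5^1 + 2·5^2 + 1·5^3 + 1·5^5. Digit sequence: (1, 2, 2, 1, 0, 1).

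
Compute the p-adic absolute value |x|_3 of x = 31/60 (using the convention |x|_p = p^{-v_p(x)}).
|31/60|_3 = 3

Step 1 — compute v_3(x) by factoring powers of 3 out of the numerator and denominator: v_3(31/60) = -1. Step 2 — apply |x|_p = p^{-v_p(x)} = 3^{1} = 3.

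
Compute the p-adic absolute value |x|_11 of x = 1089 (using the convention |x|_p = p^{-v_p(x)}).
|1089|_11 = 1/121

Step 1 — compute v_11(x) by factoring powers of 11 out of the numerator and denominator: v_11(1089) = 2. Step 2 — apply |x|_p = p^{-v_p(x)} = 11^{-2} = 1/121.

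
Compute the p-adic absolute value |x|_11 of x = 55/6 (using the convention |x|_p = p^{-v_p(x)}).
|55/6|_11 = 1/11

Step 1 — compute v_11(x) by factoring powers of 11 out of the numerator and denominator: v_11(55/6) = 1. Step 2 — apply |x|_p = p^{-v_p(x)} = 11^{-1} = 1/11.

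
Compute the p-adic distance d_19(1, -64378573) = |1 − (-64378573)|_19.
d_19(1, -64378573) = 1/2476099

Step 1 — x − y = 1 − (-64378573) = 64378574. Step 2 — v_19(64378574) = 5 (factor: 64378574 = (19^5 · 26); the sign does not affect v_p). Step 3 — |x − y|_19 = 19^{-5} = 1/2476099.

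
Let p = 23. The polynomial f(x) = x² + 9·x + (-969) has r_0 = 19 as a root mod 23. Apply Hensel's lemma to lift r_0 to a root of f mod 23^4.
r_3 = 44892 (mod 279841)

Hensel: r_{i+1} = r_i − f(r_i)·(f′(r_i))^{-1} mod 23^{i+2}, f′(x) = 2x + 9. Iterate:
  r_0 = 19 (mod 23)
  r_1 = 456 (mod 529)
  r_2 = 8391 (mod 12167)
  r_3 = 44892 (mod 279841)
Final: r = 44892 satisfies f(r) ≡ 0 mod 23^4.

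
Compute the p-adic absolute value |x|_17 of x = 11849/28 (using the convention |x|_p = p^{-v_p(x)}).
|11849/28|_17 = 1/289

Step 1 — compute v_17(x) by factoring powers of 17 out of the numerator and denominator: v_17(11849/28) = 2. Step 2 — apply |x|_p = p^{-v_p(x)} = 17^{-2} = 1/289.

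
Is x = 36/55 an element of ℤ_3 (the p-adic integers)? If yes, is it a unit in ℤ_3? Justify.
x ∈ ℤ_3 but not a unit; v_3(x) = 2 > 0

ℤ_3 = {x ∈ ℚ_3 : v_3(x) ≥ 0} and ℤ_3^× = {x ∈ ℤ_3 : v_3(x) = 0}. Here v_3(36/55) = v_3(num) − v_3(den) = 2; compare against these criteria.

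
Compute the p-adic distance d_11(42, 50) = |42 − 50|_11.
d_11(42, 50) = 1

Step 1 — x − y = 42 − 50 = -8. Step 2 — v_11(-8) = 0 (factor: -8 = −(11^0 · 8); the sign does not affect v_p). Step 3 — |x − y|_11 = 11^{0} = 1.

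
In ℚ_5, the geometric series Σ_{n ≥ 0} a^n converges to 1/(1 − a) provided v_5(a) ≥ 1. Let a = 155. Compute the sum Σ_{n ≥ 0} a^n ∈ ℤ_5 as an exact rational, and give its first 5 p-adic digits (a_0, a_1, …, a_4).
Σ a^n = 1/(1 − a) = -1/154;  first 5 digits = (1, 1, 2, 4, 2)

v_5(a) = 1 ≥ 1, so the series converges in ℤ_5 to 1/(1 − a) = 1/(1 − 155) = -1/154. Expand this rational in ℤ_5: compute digits iteratively via d_i = x_i mod 5, x_{i+1} = (x_i − d_i)/5. The first 5 digits are (1, 1, 2, 4, 2).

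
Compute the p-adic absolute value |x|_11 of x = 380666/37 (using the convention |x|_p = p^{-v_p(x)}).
|380666/37|_11 = 1/14641

Step 1 — compute v_11(x) by factoring powers of 11 out of the numerator and denominator: v_11(380666/37) = 4. Step 2 — apply |x|_p = p^{-v_p(x)} = 11^{-4} = 1/14641.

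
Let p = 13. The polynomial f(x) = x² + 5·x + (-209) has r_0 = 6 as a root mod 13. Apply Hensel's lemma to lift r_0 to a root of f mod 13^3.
r_2 = 2112 (mod 2197)

Hensel: r_{i+1} = r_i − f(r_i)·(f′(r_i))^{-1} mod 13^{i+2}, f′(x) = 2x + 5. Iterate:
  r_0 = 6 (mod 13)
  r_1 = 84 (mod 169)
  r_2 = 2112 (mod 2197)
Final: r = 2112 satisfies f(r) ≡ 0 mod 13^3.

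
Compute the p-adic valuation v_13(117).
v_13(117) = 1

v_13(n) is the largest exponent k such that 13^k divides n. Factor out: 117 = 13^1 · 9. (Sign doesn't affect v_p.) So v_13(117) = 1.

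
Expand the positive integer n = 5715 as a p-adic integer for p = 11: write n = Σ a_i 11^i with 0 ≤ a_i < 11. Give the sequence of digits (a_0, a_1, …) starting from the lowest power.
(a_0, a_1, …) = (6, 2, 3, 4)

Repeated division by 11 gives the digits low-to-high: 5715 = 6 + 2·11^1 + 3·11^2 + 4·11^3. Digit sequence: (6, 2, 3, 4).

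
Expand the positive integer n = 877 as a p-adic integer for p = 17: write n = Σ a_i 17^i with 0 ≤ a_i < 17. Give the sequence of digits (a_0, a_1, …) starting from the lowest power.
(a_0, a_1, …) = (10, 0, 3)

Repeated division by 17 gives the digits low-to-high: 877 = 10 + 3·17^2. Digit sequence: (10, 0, 3).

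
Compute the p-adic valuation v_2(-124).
v_2(-124) = 2

v_2(n) is the largest exponent k such that 2^k divides n. Factor out: -124 = -2^2 · 31. (Sign doesn't affect v_p.) So v_2(-124) = 2.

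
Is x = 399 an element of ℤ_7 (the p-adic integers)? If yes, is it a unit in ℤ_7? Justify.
x ∈ ℤ_7 but not a unit; v_7(x) = 1 > 0

ℤ_7 = {x ∈ ℚ_7 : v_7(x) ≥ 0} and ℤ_7^× = {x ∈ ℤ_7 : v_7(x) = 0}. Here v_7(399) = v_7(num) − v_7(den) = 1; compare against these criteria.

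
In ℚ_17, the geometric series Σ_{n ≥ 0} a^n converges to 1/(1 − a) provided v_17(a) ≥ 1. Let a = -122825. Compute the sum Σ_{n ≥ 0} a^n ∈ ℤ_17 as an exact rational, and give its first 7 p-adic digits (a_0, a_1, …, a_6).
Σ a^n = 1/(1 − a) = 1/122826;  first 7 digits = (1, 0, 0, 9, 15, 16, 12)

v_17(a) = 3 ≥ 1, so the series converges in ℤ_17 to 1/(1 − a) = 1/(1 − (-122825)) = 1/122826. Expand this rational in ℤ_17: compute digits iteratively via d_i = x_i mod 17, x_{i+1} = (x_i − d_i)/17. The first 7 digits are (1, 0, 0, 9, 15, 16, 12).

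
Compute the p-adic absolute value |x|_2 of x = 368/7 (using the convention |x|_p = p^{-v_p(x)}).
|368/7|_2 = 1/16

Step 1 — compute v_2(x) by factoring powers of 2 out of the numerator and denominator: v_2(368/7) = 4. Step 2 — apply |x|_p = p^{-v_p(x)} = 2^{-4} = 1/16.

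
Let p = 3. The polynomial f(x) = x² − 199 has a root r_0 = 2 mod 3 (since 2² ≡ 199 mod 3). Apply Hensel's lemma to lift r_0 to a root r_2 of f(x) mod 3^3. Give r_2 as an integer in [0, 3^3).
r_2 = 8 (mod 27)

Hensel's recurrence: r_{i+1} = r_i − f(r_i)·(f′(r_i))^{-1} mod 3^{i+2}, with f′(x) = 2x. Iterate:
  r_0 = 2 (mod 3)
  r_1 = 8 (mod 9)
  r_2 = 8 (mod 27)
Final: r_2 = 8, and one checks f(r_2) ≡ 0 mod 3^3.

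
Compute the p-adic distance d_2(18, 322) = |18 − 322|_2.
d_2(18, 322) = 1/16

Step 1 — x − y = 18 − 322 = -304. Step 2 — v_2(-304) = 4 (factor: -304 = −(2^4 · 19); the sign does not affect v_p). Step 3 — |x − y|_2 = 2^{-4} = 1/16.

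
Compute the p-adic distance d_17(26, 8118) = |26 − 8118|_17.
d_17(26, 8118) = 1/289

Step 1 — x − y = 26 − 8118 = -8092. Step 2 — v_17(-8092) = 2 (factor: -8092 = −(17^2 · 28); the sign does not affect v_p). Step 3 — |x − y|_17 = 17^{-2} = 1/289.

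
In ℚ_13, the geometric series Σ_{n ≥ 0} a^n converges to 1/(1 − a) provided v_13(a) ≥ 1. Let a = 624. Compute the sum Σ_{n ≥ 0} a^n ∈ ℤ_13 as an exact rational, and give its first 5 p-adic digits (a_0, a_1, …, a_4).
Σ a^n = 1/(1 − a) = -1/623;  first 5 digits = (1, 9, 6, 9, 1)

v_13(a) = 1 ≥ 1, so the series converges in ℤ_13 to 1/(1 − a) = 1/(1 − 624) = -1/623. Expand this rational in ℤ_13: compute digits iteratively via d_i = x_i mod 13, x_{i+1} = (x_i − d_i)/13. The first 5 digits are (1, 9, 6, 9, 1).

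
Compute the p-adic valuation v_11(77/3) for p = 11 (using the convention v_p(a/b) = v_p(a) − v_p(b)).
v_11(77/3) = 1

Factor powers of 11 from the numerator and denominator of the reduced fraction: 77 = 11^1 · 7 and 3 = 11^0 · 3. Apply v_p(a/b) = v_p(a) − v_p(b): v_11(77/3) = 1 − 0 = 1.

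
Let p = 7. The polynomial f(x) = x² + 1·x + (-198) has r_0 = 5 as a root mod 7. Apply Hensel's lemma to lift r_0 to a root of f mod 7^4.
r_3 = 733 (mod 2401)

Hensel: r_{i+1} = r_i − f(r_i)·(f′(r_i))^{-1} mod 7^{i+2}, f′(x) = 2x + 1. Iterate:
  r_0 = 5 (mod 7)
  r_1 = 47 (mod 49)
  r_2 = 47 (mod 343)
  r_3 = 733 (mod 2401)
Final: r = 733 satisfies f(r) ≡ 0 mod 7^4.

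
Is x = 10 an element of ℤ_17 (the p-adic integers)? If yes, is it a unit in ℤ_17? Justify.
x ∈ ℤ_17^× (unit); v_17(x) = 0

ℤ_17 = {x ∈ ℚ_17 : v_17(x) ≥ 0} and ℤ_17^× = {x ∈ ℤ_17 : v_17(x) = 0}. Here v_17(10) = v_17(num) − v_17(den) = 0; compare against these criteria.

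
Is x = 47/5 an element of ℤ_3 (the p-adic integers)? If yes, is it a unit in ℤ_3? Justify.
x ∈ ℤ_3^× (unit); v_3(x) = 0

ℤ_3 = {x ∈ ℚ_3 : v_3(x) ≥ 0} and ℤ_3^× = {x ∈ ℤ_3 : v_3(x) = 0}. Here v_3(47/5) = v_3(num) − v_3(den) = 0; compare against these criteria.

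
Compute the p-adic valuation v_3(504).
v_3(504) = 2

v_3(n) is the largest exponent k such that 3^k divides n. Factor out: 504 = 3^2 · 56. (Sign doesn't affect v_p.) So v_3(504) = 2.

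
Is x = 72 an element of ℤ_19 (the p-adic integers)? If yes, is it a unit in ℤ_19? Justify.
x ∈ ℤ_19^× (unit); v_19(x) = 0

ℤ_19 = {x ∈ ℚ_19 : v_19(x) ≥ 0} and ℤ_19^× = {x ∈ ℤ_19 : v_19(x) = 0}. Here v_19(72) = v_19(num) − v_19(den) = 0; compare against these criteria.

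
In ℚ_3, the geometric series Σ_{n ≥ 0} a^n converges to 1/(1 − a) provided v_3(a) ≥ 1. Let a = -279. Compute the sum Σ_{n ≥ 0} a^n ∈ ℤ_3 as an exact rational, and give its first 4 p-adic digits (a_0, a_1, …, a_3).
Σ a^n = 1/(1 − a) = 1/280;  first 4 digits = (1, 0, 2, 1)

v_3(a) = 2 ≥ 1, so the series converges in ℤ_3 to 1/(1 − a) = 1/(1 − (-279)) = 1/280. Expand this rational in ℤ_3: compute digits iteratively via d_i = x_i mod 3, x_{i+1} = (x_i − d_i)/3. The first 4 digits are (1, 0, 2, 1).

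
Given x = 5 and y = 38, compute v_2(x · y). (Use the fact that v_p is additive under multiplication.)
v_2(190) = 1

v_p(x) = 0 (factor: 5 = 2^0 · 5); v_p(y) = 1 (factor: 38 = 2^1 · 19). Additivity: v_p(xy) = v_p(x) + v_p(y) = 0 + 1 = 1. (Direct check: xy = 190 = 2^1 · (95).)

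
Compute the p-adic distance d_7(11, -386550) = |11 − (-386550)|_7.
d_7(11, -386550) = 1/16807

Step 1 — x − y = 11 − (-386550) = 386561. Step 2 — v_7(386561) = 5 (factor: 386561 = (7^5 · 23); the sign does not affect v_p). Step 3 — |x − y|_7 = 7^{-5} = 1/16807.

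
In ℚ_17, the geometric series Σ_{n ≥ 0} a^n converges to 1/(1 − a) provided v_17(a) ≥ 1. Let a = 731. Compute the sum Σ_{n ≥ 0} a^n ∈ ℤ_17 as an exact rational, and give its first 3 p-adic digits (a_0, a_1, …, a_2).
Σ a^n = 1/(1 − a) = -1/730;  first 3 digits = (1, 9, 15)

v_17(a) = 1 ≥ 1, so the series converges in ℤ_17 to 1/(1 − a) = 1/(1 − 731) = -1/730. Expand this rational in ℤ_17: compute digits iteratively via d_i = x_i mod 17, x_{i+1} = (x_i − d_i)/17. The first 3 digits are (1, 9, 15).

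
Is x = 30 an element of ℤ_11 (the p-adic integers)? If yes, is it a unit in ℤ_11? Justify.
x ∈ ℤ_11^× (unit); v_11(x) = 0

ℤ_11 = {x ∈ ℚ_11 : v_11(x) ≥ 0} and ℤ_11^× = {x ∈ ℤ_11 : v_11(x) = 0}. Here v_11(30) = v_11(num) − v_11(den) = 0; compare against these criteria.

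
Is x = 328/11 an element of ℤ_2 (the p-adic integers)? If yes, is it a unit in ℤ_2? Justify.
x ∈ ℤ_2 but not a unit; v_2(x) = 3 > 0

ℤ_2 = {x ∈ ℚ_2 : v_2(x) ≥ 0} and ℤ_2^× = {x ∈ ℤ_2 : v_2(x) = 0}. Here v_2(328/11) = v_2(num) − v_2(den) = 3; compare against these criteria.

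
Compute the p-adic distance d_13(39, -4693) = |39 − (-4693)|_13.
d_13(39, -4693) = 1/169

Step 1 — x − y = 39 − (-4693) = 4732. Step 2 — v_13(4732) = 2 (factor: 4732 = (13^2 · 28); the sign does not affect v_p). Step 3 — |x − y|_13 = 13^{-2} = 1/169.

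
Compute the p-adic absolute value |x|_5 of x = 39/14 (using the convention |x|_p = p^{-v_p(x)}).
|39/14|_5 = 1

Step 1 — compute v_5(x) by factoring powers of 5 out of the numerator and denominator: v_5(39/14) = 0. Step 2 — apply |x|_p = p^{-v_p(x)} = 5^{0} = 1.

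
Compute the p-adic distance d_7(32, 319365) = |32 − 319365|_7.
d_7(32, 319365) = 1/16807

Step 1 — x − y = 32 − 319365 = -319333. Step 2 — v_7(-319333) = 5 (factor: -319333 = −(7^5 · 19); the sign does not affect v_p). Step 3 — |x − y|_7 = 7^{-5} = 1/16807.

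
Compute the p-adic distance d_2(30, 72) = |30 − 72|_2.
d_2(30, 72) = 1/2

Step 1 — x − y = 30 − 72 = -42. Step 2 — v_2(-42) = 1 (factor: -42 = −(2^1 · 21); the sign does not affect v_p). Step 3 — |x − y|_2 = 2^{-1} = 1/2.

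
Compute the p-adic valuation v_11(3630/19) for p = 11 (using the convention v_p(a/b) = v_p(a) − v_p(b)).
v_11(3630/19) = 2

Factor powers of 11 from the numerator and denominator of the reduced fraction: 3630 = 11^2 · 30 and 19 = 11^0 · 19. Apply v_p(a/b) = v_p(a) − v_p(b): v_11(3630/19) = 2 − 0 = 2.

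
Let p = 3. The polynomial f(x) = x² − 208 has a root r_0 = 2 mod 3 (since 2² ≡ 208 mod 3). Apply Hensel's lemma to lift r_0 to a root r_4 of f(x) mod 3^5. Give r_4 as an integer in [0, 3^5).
r_4 = 179 (mod 243)

Hensel's recurrence: r_{i+1} = r_i − f(r_i)·(f′(r_i))^{-1} mod 3^{i+2}, with f′(x) = 2x. Iterate:
  r_0 = 2 (mod 3)
  r_1 = 8 (mod 9)
  r_2 = 17 (mod 27)
  r_3 = 17 (mod 81)
  r_4 = 179 (mod 243)
Final: r_4 = 179, and one checks f(r_4) ≡ 0 mod 3^5.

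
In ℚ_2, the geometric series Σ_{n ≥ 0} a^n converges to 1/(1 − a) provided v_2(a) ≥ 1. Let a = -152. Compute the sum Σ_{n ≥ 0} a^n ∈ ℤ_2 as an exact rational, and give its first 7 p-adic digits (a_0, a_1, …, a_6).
Σ a^n = 1/(1 − a) = 1/153;  first 7 digits = (1, 0, 0, 1, 0, 1, 0)

v_2(a) = 3 ≥ 1, so the series converges in ℤ_2 to 1/(1 − a) = 1/(1 − (-152)) = 1/153. Expand this rational in ℤ_2: compute digits iteratively via d_i = x_i mod 2, x_{i+1} = (x_i − d_i)/2. The first 7 digits are (1, 0, 0, 1, 0, 1, 0).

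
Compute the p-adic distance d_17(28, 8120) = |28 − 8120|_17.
d_17(28, 8120) = 1/289

Step 1 — x − y = 28 − 8120 = -8092. Step 2 — v_17(-8092) = 2 (factor: -8092 = −(17^2 · 28); the sign does not affect v_p). Step 3 — |x − y|_17 = 17^{-2} = 1/289.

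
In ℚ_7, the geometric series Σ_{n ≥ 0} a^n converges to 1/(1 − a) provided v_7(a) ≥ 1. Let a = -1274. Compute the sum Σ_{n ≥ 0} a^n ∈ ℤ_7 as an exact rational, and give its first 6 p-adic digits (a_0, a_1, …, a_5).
Σ a^n = 1/(1 − a) = 1/1275;  first 6 digits = (1, 0, 2, 3, 3, 5)

v_7(a) = 2 ≥ 1, so the series converges in ℤ_7 to 1/(1 − a) = 1/(1 − (-1274)) = 1/1275. Expand this rational in ℤ_7: compute digits iteratively via d_i = x_i mod 7, x_{i+1} = (x_i − d_i)/7. The first 6 digits are (1, 0, 2, 3, 3, 5).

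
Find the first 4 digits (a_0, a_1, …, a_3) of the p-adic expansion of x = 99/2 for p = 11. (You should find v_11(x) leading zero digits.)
(a_0, …, a_3) = (0, 10, 5, 5)

v_11(99/2) = 1, so a_0 = ... = a_0 = 0. Factor out: x = 11^1 · u with u = 9/2 a unit in ℤ_11. Expand u iteratively via a_{v+i} = u_i mod 11, u_{i+1} = (u_i − a_{v+i})/11:
  u_0 = 9/2;  a_1 = 10;  u_1 = (u_0 − 10)/11 = -1/2
  u_1 = -1/2;  a_2 = 5;  u_2 = (u_1 − 5)/11 = -1/2
  u_2 = -1/2;  a_3 = 5;  u_3 = (u_2 − 5)/11 = -1/2
Digits: (0, 10, 5, 5).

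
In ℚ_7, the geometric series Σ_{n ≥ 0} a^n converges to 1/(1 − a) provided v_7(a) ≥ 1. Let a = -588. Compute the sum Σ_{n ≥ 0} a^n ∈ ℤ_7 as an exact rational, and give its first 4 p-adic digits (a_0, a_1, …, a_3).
Σ a^n = 1/(1 − a) = 1/589;  first 4 digits = (1, 0, 2, 5)

v_7(a) = 2 ≥ 1, so the series converges in ℤ_7 to 1/(1 − a) = 1/(1 − (-588)) = 1/589. Expand this rational in ℤ_7: compute digits iteratively via d_i = x_i mod 7, x_{i+1} = (x_i − d_i)/7. The first 4 digits are (1, 0, 2, 5).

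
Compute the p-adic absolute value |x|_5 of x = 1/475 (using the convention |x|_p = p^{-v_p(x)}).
|1/475|_5 = 25

Step 1 — compute v_5(x) by factoring powers of 5 out of the numerator and denominator: v_5(1/475) = -2. Step 2 — apply |x|_p = p^{-v_p(x)} = 5^{2} = 25.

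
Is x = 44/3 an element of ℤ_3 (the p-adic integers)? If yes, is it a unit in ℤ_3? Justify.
x ∉ ℤ_3 (v_3(x) = -1 < 0)

ℤ_3 = {x ∈ ℚ_3 : v_3(x) ≥ 0} and ℤ_3^× = {x ∈ ℤ_3 : v_3(x) = 0}. Here v_3(44/3) = v_3(num) − v_3(den) = -1; compare against these criteria.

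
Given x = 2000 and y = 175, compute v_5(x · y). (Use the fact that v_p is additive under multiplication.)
v_5(350000) = 5

v_p(x) = 3 (factor: 2000 = 5^3 · 16); v_p(y) = 2 (factor: 175 = 5^2 · 7). Additivity: v_p(xy) = v_p(x) + v_p(y) = 3 + 2 = 5. (Direct check: xy = 350000 = 5^5 · (112).)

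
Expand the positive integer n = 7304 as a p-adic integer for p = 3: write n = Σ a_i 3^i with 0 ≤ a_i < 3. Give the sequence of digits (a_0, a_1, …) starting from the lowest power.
(a_0, a_1, …) = (2, 1, 1, 0, 0, 0, 1, 0, 1)

Repeated division by 3 gives the digits low-to-high: 7304 = 2 + 1·3^1 + 1·3^2 + 1·3^6 + 1·3^8. Digit sequence: (2, 1, 1, 0, 0, 0, 1, 0, 1).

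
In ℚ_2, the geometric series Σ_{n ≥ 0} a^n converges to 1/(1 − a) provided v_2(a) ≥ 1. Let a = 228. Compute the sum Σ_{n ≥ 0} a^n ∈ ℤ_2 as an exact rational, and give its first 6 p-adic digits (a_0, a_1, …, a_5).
Σ a^n = 1/(1 − a) = -1/227;  first 6 digits = (1, 0, 1, 0, 1, 1)

v_2(a) = 2 ≥ 1, so the series converges in ℤ_2 to 1/(1 − a) = 1/(1 − 228) = -1/227. Expand this rational in ℤ_2: compute digits iteratively via d_i = x_i mod 2, x_{i+1} = (x_i − d_i)/2. The first 6 digits are (1, 0, 1, 0, 1, 1).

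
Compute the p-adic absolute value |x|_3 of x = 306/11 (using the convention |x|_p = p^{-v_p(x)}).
|306/11|_3 = 1/9

Step 1 — compute v_3(x) by factoring powers of 3 out of the numerator and denominator: v_3(306/11) = 2. Step 2 — apply |x|_p = p^{-v_p(x)} = 3^{-2} = 1/9.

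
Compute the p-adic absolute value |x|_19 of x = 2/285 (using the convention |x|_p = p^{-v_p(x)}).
|2/285|_19 = 19

Step 1 — compute v_19(x) by factoring powers of 19 out of the numerator and denominator: v_19(2/285) = -1. Step 2 — apply |x|_p = p^{-v_p(x)} = 19^{1} = 19.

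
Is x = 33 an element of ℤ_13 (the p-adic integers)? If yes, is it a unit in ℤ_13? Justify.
x ∈ ℤ_13^× (unit); v_13(x) = 0

ℤ_13 = {x ∈ ℚ_13 : v_13(x) ≥ 0} and ℤ_13^× = {x ∈ ℤ_13 : v_13(x) = 0}. Here v_13(33) = v_13(num) − v_13(den) = 0; compare against these criteria.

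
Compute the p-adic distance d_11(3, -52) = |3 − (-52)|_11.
d_11(3, -52) = 1/11

Step 1 — x − y = 3 − (-52) = 55. Step 2 — v_11(55) = 1 (factor: 55 = (11^1 · 5); the sign does not affect v_p). Step 3 — |x − y|_11 = 11^{-1} = 1/11.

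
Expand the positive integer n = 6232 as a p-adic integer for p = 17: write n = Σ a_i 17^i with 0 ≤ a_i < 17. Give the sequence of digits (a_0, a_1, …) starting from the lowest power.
(a_0, a_1, …) = (10, 9, 4, 1)

Repeated division by 17 gives the digits low-to-high: 6232 = 10 + 9·17^1 + 4·17^2 + 1·17^3. Digit sequence: (10, 9, 4, 1).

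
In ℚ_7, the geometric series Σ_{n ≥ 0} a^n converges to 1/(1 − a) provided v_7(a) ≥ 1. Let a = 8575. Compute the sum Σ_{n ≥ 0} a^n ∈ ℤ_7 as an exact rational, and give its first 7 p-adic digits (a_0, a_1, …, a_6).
Σ a^n = 1/(1 − a) = -1/8574;  first 7 digits = (1, 0, 0, 4, 3, 0, 2)

v_7(a) = 3 ≥ 1, so the series converges in ℤ_7 to 1/(1 − a) = 1/(1 − 8575) = -1/8574. Expand this rational in ℤ_7: compute digits iteratively via d_i = x_i mod 7, x_{i+1} = (x_i − d_i)/7. The first 7 digits are (1, 0, 0, 4, 3, 0, 2).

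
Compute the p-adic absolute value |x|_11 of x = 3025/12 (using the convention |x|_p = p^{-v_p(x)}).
|3025/12|_11 = 1/121

Step 1 — compute v_11(x) by factoring powers of 11 out of the numerator and denominator: v_11(3025/12) = 2. Step 2 — apply |x|_p = p^{-v_p(x)} = 11^{-2} = 1/121.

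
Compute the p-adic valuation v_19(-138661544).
v_19(-138661544) = 5

v_19(n) is the largest exponent k such that 19^k divides n. Factor out: -138661544 = -19^5 · 56. (Sign doesn't affect v_p.) So v_19(-138661544) = 5.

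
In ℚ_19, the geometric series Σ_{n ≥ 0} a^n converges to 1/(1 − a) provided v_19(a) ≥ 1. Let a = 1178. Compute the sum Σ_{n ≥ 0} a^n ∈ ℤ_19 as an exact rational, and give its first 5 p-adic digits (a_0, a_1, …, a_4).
Σ a^n = 1/(1 − a) = -1/1177;  first 5 digits = (1, 5, 9, 4, 12)

v_19(a) = 1 ≥ 1, so the series converges in ℤ_19 to 1/(1 − a) = 1/(1 − 1178) = -1/1177. Expand this rational in ℤ_19: compute digits iteratively via d_i = x_i mod 19, x_{i+1} = (x_i − d_i)/19. The first 5 digits are (1, 5, 9, 4, 12).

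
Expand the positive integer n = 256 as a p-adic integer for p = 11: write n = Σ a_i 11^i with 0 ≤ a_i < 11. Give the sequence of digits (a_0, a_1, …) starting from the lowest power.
(a_0, a_1, …) = (3, 1, 2)

Repeated division by 11 gives the digits low-to-high: 256 = 3 + 1·11^1 + 2·11^2. Digit sequence: (3, 1, 2).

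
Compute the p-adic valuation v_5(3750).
v_5(3750) = 4

v_5(n) is the largest exponent k such that 5^k divides n. Factor out: 3750 = 5^4 · 6. (Sign doesn't affect v_p.) So v_5(3750) = 4.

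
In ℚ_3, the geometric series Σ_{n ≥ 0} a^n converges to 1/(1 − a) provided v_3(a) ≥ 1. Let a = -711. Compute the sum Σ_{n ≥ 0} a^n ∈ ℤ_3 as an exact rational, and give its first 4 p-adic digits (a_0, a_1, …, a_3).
Σ a^n = 1/(1 − a) = 1/712;  first 4 digits = (1, 0, 2, 0)

v_3(a) = 2 ≥ 1, so the series converges in ℤ_3 to 1/(1 − a) = 1/(1 − (-711)) = 1/712. Expand this rational in ℤ_3: compute digits iteratively via d_i = x_i mod 3, x_{i+1} = (x_i − d_i)/3. The first 4 digits are (1, 0, 2, 0).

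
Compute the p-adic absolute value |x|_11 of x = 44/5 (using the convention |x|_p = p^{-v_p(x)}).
|44/5|_11 = 1/11

Step 1 — compute v_11(x) by factoring powers of 11 out of the numerator and denominator: v_11(44/5) = 1. Step 2 — apply |x|_p = p^{-v_p(x)} = 11^{-1} = 1/11.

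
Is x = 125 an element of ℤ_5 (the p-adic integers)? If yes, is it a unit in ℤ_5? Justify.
x ∈ ℤ_5 but not a unit; v_5(x) = 3 > 0

ℤ_5 = {x ∈ ℚ_5 : v_5(x) ≥ 0} and ℤ_5^× = {x ∈ ℤ_5 : v_5(x) = 0}. Here v_5(125) = v_5(num) − v_5(den) = 3; compare against these criteria.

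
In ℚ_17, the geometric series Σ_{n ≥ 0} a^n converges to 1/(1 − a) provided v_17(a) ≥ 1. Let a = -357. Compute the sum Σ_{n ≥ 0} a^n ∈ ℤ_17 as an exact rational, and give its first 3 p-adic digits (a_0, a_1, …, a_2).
Σ a^n = 1/(1 − a) = 1/358;  first 3 digits = (1, 13, 14)

v_17(a) = 1 ≥ 1, so the series converges in ℤ_17 to 1/(1 − a) = 1/(1 − (-357)) = 1/358. Expand this rational in ℤ_17: compute digits iteratively via d_i = x_i mod 17, x_{i+1} = (x_i − d_i)/17. The first 3 digits are (1, 13, 14).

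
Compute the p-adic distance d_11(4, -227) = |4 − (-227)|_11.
d_11(4, -227) = 1/11

Step 1 — x − y = 4 − (-227) = 231. Step 2 — v_11(231) = 1 (factor: 231 = (11^1 · 21); the sign does not affect v_p). Step 3 — |x − y|_11 = 11^{-1} = 1/11.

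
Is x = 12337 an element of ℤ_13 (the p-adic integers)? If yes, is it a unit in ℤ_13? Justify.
x ∈ ℤ_13 but not a unit; v_13(x) = 2 > 0

ℤ_13 = {x ∈ ℚ_13 : v_13(x) ≥ 0} and ℤ_13^× = {x ∈ ℤ_13 : v_13(x) = 0}. Here v_13(12337) = v_13(num) − v_13(den) = 2; compare against these criteria.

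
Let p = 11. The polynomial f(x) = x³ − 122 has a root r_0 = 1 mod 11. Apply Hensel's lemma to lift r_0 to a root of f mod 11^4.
r_3 = 9802 (mod 14641)

Hensel: r_{i+1} = r_i − f(r_i)/f′(r_i) mod 11^{i+2}, where f′(x) = 3x². Iterate:
  r_0 = 1 (mod 11)
  r_1 = 1 (mod 121)
  r_2 = 485 (mod 1331)
  r_3 = 9802 (mod 14641)
Final: r = 9802 with f(r) ≡ 0 mod 11^4.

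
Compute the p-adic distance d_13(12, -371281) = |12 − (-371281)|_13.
d_13(12, -371281) = 1/371293

Step 1 — x − y = 12 − (-371281) = 371293. Step 2 — v_13(371293) = 5 (factor: 371293 = (13^5 · 1); the sign does not affect v_p). Step 3 — |x − y|_13 = 13^{-5} = 1/371293.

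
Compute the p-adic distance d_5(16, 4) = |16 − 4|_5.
d_5(16, 4) = 1

Step 1 — x − y = 16 − 4 = 12. Step 2 — v_5(12) = 0 (factor: 12 = (5^0 · 12); the sign does not affect v_p). Step 3 — |x − y|_5 = 5^{0} = 1.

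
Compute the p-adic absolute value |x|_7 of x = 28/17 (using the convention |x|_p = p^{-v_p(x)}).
|28/17|_7 = 1/7

Step 1 — compute v_7(x) by factoring powers of 7 out of the numerator and denominator: v_7(28/17) = 1. Step 2 — apply |x|_p = p^{-v_p(x)} = 7^{-1} = 1/7.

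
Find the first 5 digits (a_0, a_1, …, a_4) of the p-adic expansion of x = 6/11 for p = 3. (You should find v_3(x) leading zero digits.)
(a_0, …, a_4) = (0, 1, 0, 1, 1)

v_3(6/11) = 1, so a_0 = ... = a_0 = 0. Factor out: x = 3^1 · u with u = 2/11 a unit in ℤ_3. Expand u iteratively via a_{v+i} = u_i mod 3, u_{i+1} = (u_i − a_{v+i})/3:
  u_0 = 2/11;  a_1 = 1;  u_1 = (u_0 − 1)/3 = -3/11
  u_1 = -3/11;  a_2 = 0;  u_2 = (u_1 − 0)/3 = -1/11
  u_2 = -1/11;  a_3 = 1;  u_3 = (u_2 − 1)/3 = -4/11
  u_3 = -4/11;  a_4 = 1;  u_4 = (u_3 − 1)/3 = -5/11
Digits: (0, 1, 0, 1, 1).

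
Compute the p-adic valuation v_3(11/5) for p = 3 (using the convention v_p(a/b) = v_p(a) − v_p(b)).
v_3(11/5) = 0

Factor powers of 3 from the numerator and denominator of the reduced fraction: 11 = 3^0 · 11 and 5 = 3^0 · 5. Apply v_p(a/b) = v_p(a) − v_p(b): v_3(11/5) = 0 − 0 = 0.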